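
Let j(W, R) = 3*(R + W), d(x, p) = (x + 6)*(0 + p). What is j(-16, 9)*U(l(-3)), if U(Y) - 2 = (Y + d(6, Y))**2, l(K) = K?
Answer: -31983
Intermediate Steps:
d(x, p) = p*(6 + x) (d(x, p) = (6 + x)*p = p*(6 + x))
j(W, R) = 3*R + 3*W
U(Y) = 2 + 169*Y**2 (U(Y) = 2 + (Y + Y*(6 + 6))**2 = 2 + (Y + Y*12)**2 = 2 + (Y + 12*Y)**2 = 2 + (13*Y)**2 = 2 + 169*Y**2)
j(-16, 9)*U(l(-3)) = (3*9 + 3*(-16))*(2 + 169*(-3)**2) = (27 - 48)*(2 + 169*9) = -21*(2 + 1521) = -21*1523 = -31983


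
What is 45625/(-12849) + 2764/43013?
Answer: -1926953489/552674037 ≈ -3.4866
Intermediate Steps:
45625/(-12849) + 2764/43013 = 45625*(-1/12849) + 2764*(1/43013) = -45625/12849 + 2764/43013 = -1926953489/552674037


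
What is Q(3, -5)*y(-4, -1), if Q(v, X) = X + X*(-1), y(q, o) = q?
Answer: 0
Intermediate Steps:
Q(v, X) = 0 (Q(v, X) = X - X = 0)
Q(3, -5)*y(-4, -1) = 0*(-4) = 0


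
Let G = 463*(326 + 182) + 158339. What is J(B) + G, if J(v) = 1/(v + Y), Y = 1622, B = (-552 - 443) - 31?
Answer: 234551629/596 ≈ 3.9354e+5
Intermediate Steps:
B = -1026 (B = -995 - 31 = -1026)
G = 393543 (G = 463*508 + 158339 = 235204 + 158339 = 393543)
J(v) = 1/(1622 + v) (J(v) = 1/(v + 1622) = 1/(1622 + v))
J(B) + G = 1/(1622 - 1026) + 393543 = 1/596 + 393543 = 234551629/596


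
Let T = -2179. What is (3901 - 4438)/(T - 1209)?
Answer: 537/3388 ≈ 0.15850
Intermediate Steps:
(3901 - 4438)/(T - 1209) = (3901 - 4438)/(-2179 - 1209) = -537/(-3388) = -537*(-1/3388) = 537/3388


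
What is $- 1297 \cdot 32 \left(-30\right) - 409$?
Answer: $1244711$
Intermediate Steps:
$- 1297 \cdot 32 \left(-30\right) - 409 = \left(-1297\right) \left(-960\right) - 409 = 1245120 - 409 = 1244711$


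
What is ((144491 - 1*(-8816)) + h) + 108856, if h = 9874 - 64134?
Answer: 207903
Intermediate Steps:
h = -54260
((144491 - 1*(-8816)) + h) + 108856 = ((144491 - 1*(-8816)) - 54260) + 108856 = ((144491 + 8816) - 54260) + 108856 = (153307 - 54260) + 108856 = 99047 + 108856 = 207903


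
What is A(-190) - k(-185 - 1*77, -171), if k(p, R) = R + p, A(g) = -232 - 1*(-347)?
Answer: 548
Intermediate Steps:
A(g) = 115 (A(g) = -232 + 347 = 115)
A(-190) - k(-185 - 1*77, -171) = 115 - (-171 + (-185 - 1*77)) = 115 - (-171 + (-185 - 77)) = 115 - (-171 - 262) = 115 - 1*(-433) = 115 + 433 = 548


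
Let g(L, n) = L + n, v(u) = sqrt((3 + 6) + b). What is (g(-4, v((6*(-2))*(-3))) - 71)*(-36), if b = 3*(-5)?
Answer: 2700 - 36*I*sqrt(6) ≈ 2700.0 - 88.182*I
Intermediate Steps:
b = -15
v(u) = I*sqrt(6) (v(u) = sqrt((3 + 6) - 15) = sqrt(9 - 15) = sqrt(-6) = I*sqrt(6))
(g(-4, v((6*(-2))*(-3))) - 71)*(-36) = ((-4 + I*sqrt(6)) - 71)*(-36) = (-75 + I*sqrt(6))*(-36) = 2700 - 36*I*sqrt(6)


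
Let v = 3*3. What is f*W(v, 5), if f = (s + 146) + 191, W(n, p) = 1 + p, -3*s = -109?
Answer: 2240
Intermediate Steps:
s = 109/3 (s = -⅓*(-109) = 109/3 ≈ 36.333)
v = 9
f = 1120/3 (f = (109/3 + 146) + 191 = 547/3 + 191 = 1120/3 ≈ 373.33)
f*W(v, 5) = 1120*(1 + 5)/3 = (1120/3)*6 = 2240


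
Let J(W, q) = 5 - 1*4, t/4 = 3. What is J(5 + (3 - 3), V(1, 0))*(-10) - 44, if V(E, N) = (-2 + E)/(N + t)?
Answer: -54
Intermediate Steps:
t = 12 (t = 4*3 = 12)
V(E, N) = (-2 + E)/(12 + N) (V(E, N) = (-2 + E)/(N + 12) = (-2 + E)/(12 + N))
J(W, q) = 1 (J(W, q) = 5 - 4 = 1)
J(5 + (3 - 3), V(1, 0))*(-10) - 44 = 1*(-10) - 44 = -10 - 44 = -54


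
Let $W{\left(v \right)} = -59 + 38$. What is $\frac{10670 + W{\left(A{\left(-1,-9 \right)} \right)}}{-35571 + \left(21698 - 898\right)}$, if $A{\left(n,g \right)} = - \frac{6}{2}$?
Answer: $- \frac{10649}{14771} \approx -0.72094$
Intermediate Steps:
$A{\left(n,g \right)} = -3$ ($A{\left(n,g \right)} = \left(-6\right) \frac{1}{2} = -3$)
$W{\left(v \right)} = -21$
$\frac{10670 + W{\left(A{\left(-1,-9 \right)} \right)}}{-35571 + \left(21698 - 898\right)} = \frac{10670 - 21}{-35571 + \left(21698 - 898\right)} = \frac{10649}{-35571 + \left(21698 - 898\right)} = \frac{10649}{-35571 + 20800} = \frac{10649}{-14771} = 10649 \left(- \frac{1}{14771}\right) = - \frac{10649}{14771}$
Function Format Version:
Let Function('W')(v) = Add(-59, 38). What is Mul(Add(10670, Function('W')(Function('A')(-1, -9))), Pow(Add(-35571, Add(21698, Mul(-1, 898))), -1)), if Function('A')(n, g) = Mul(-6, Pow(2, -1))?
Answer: Rational(-10649, 14771) ≈ -0.72094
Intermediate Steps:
Function('A')(n, g) = -3 (Function('A')(n, g) = Mul(-6, Rational(1, 2)) = -3)
Function('W')(v) = -21
Mul(Add(10670, Function('W')(Function('A')(-1, -9))), Pow(Add(-35571, Add(21698, Mul(-1, 898))), -1)) = Mul(Add(10670, -21), Pow(Add(-35571, Add(21698, Mul(-1, 898))), -1)) = Mul(10649, Pow(Add(-35571, Add(21698, -898)), -1)) = Mul(10649, Pow(Add(-35571, 20800), -1)) = Mul(10649, Pow(-14771, -1)) = Mul(10649, Rational(-1, 14771)) = Rational(-10649, 14771)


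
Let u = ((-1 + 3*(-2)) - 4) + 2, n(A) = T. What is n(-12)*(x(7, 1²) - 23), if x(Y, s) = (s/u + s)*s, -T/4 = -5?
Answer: -3980/9 ≈ -442.22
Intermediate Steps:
T = 20 (T = -4*(-5) = 20)
n(A) = 20
u = -9 (u = ((-1 - 6) - 4) + 2 = (-7 - 4) + 2 = -11 + 2 = -9)
x(Y, s) = 8*s²/9 (x(Y, s) = (s/(-9) + s)*s = (s*(-⅑) + s)*s = (-s/9 + s)*s = (8*s/9)*s = 8*s²/9)
n(-12)*(x(7, 1²) - 23) = 20*(8*(1²)²/9 - 23) = 20*((8/9)*1² - 23) = 20*((8/9)*1 - 23) = 20*(8/9 - 23) = 20*(-199/9) = -3980/9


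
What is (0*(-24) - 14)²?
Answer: 196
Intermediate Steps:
(0*(-24) - 14)² = (0 - 14)² = (-14)² = 196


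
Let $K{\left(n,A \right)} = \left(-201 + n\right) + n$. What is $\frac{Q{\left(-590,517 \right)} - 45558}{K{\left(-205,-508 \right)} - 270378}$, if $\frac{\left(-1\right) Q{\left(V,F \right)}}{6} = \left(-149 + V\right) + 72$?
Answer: $\frac{41556}{270989} \approx 0.15335$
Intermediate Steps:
$K{\left(n,A \right)} = -201 + 2 n$
$Q{\left(V,F \right)} = 462 - 6 V$ ($Q{\left(V,F \right)} = - 6 \left(\left(-149 + V\right) + 72\right) = - 6 \left(-77 + V\right) = 462 - 6 V$)
$\frac{Q{\left(-590,517 \right)} - 45558}{K{\left(-205,-508 \right)} - 270378} = \frac{\left(462 - -3540\right) - 45558}{\left(-201 + 2 \left(-205\right)\right) - 270378} = \frac{\left(462 + 3540\right) - 45558}{\left(-201 - 410\right) - 270378} = \frac{4002 - 45558}{-611 - 270378} = - \frac{41556}{-270989} = \left(-41556\right) \left(- \frac{1}{270989}\right) = \frac{41556}{270989}$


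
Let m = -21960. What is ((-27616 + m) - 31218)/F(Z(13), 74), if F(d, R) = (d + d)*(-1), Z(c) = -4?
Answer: -40397/4 ≈ -10099.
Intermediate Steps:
F(d, R) = -2*d (F(d, R) = (2*d)*(-1) = -2*d)
((-27616 + m) - 31218)/F(Z(13), 74) = ((-27616 - 21960) - 31218)/((-2*(-4))) = (-49576 - 31218)/8 = -80794*1/8 = -40397/4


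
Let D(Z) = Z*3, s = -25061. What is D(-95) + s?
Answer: -25346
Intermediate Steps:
D(Z) = 3*Z
D(-95) + s = 3*(-95) - 25061 = -285 - 25061 = -25346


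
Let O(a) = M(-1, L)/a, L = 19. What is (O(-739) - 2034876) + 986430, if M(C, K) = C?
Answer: -774801593/739 ≈ -1.0484e+6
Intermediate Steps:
O(a) = -1/a
(O(-739) - 2034876) + 986430 = (-1/(-739) - 2034876) + 986430 = (-1*(-1/739) - 2034876) + 986430 = (1/739 - 2034876) + 986430 = -1503773363/739 + 986430 = -774801593/739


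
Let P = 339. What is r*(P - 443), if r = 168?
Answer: -17472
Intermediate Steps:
r*(P - 443) = 168*(339 - 443) = 168*(-104) = -17472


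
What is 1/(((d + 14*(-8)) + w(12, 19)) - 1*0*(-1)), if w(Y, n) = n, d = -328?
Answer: -1/421 ≈ -0.0023753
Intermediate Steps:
1/(((d + 14*(-8)) + w(12, 19)) - 1*0*(-1)) = 1/(((-328 + 14*(-8)) + 19) - 1*0*(-1)) = 1/(((-328 - 112) + 19) + 0*(-1)) = 1/((-440 + 19) + 0) = 1/(-421 + 0) = 1/(-421) = -1/421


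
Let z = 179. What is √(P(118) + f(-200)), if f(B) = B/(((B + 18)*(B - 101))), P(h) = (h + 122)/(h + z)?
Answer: 2*√3353326405/129129 ≈ 0.89690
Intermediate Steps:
P(h) = (122 + h)/(179 + h) (P(h) = (h + 122)/(h + 179) = (122 + h)/(179 + h))
f(B) = B/((-101 + B)*(18 + B)) (f(B) = B/(((18 + B)*(-101 + B))) = B/(((-101 + B)*(18 + B))) = B*(1/((-101 + B)*(18 + B))) = B/((-101 + B)*(18 + B)))
√(P(118) + f(-200)) = √((122 + 118)/(179 + 118) - 200/(-1818 + (-200)² - 83*(-200))) = √(240/297 - 200/(-1818 + 40000 + 16600)) = √((1/297)*240 - 200/54782) = √(80/99 - 200*1/54782) = √(80/99 - 100/27391) = √(2181380/2711709) = 2*√3353326405/129129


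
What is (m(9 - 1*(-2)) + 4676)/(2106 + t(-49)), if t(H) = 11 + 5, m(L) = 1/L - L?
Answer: 25658/11671 ≈ 2.1984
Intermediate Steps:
t(H) = 16
(m(9 - 1*(-2)) + 4676)/(2106 + t(-49)) = ((1/(9 - 1*(-2)) - (9 - 1*(-2))) + 4676)/(2106 + 16) = ((1/(9 + 2) - (9 + 2)) + 4676)/2122 = ((1/11 - 1*11) + 4676)*(1/2122) = ((1/11 - 11) + 4676)*(1/2122) = (-120/11 + 4676)*(1/2122) = (51316/11)*(1/2122) = 25658/11671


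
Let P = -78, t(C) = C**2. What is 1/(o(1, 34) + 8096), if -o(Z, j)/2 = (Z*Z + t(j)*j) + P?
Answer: -1/70358 ≈ -1.4213e-5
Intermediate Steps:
o(Z, j) = 156 - 2*Z**2 - 2*j**3 (o(Z, j) = -2*((Z*Z + j**2*j) - 78) = -2*((Z**2 + j**3) - 78) = -2*(-78 + Z**2 + j**3) = 156 - 2*Z**2 - 2*j**3)
1/(o(1, 34) + 8096) = 1/((156 - 2*1**2 - 2*34**3) + 8096) = 1/((156 - 2*1 - 2*39304) + 8096) = 1/((156 - 2 - 78608) + 8096) = 1/(-78454 + 8096) = 1/(-70358) = -1/70358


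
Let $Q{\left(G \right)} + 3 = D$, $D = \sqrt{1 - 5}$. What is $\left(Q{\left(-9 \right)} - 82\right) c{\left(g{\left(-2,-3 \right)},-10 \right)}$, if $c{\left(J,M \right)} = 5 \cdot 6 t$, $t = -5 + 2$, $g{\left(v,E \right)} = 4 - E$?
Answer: $7650 - 180 i \approx 7650.0 - 180.0 i$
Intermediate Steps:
$t = -3$
$D = 2 i$ ($D = \sqrt{-4} = 2 i \approx 2.0 i$)
$Q{\left(G \right)} = -3 + 2 i$
$c{\left(J,M \right)} = -90$ ($c{\left(J,M \right)} = 5 \cdot 6 \left(-3\right) = 30 \left(-3\right) = -90$)
$\left(Q{\left(-9 \right)} - 82\right) c{\left(g{\left(-2,-3 \right)},-10 \right)} = \left(\left(-3 + 2 i\right) - 82\right) \left(-90\right) = \left(-85 + 2 i\right) \left(-90\right) = 7650 - 180 i$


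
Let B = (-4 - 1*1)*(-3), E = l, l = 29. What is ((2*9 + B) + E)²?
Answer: 3844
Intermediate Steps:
E = 29
B = 15 (B = (-4 - 1)*(-3) = -5*(-3) = 15)
((2*9 + B) + E)² = ((2*9 + 15) + 29)² = ((18 + 15) + 29)² = (33 + 29)² = 62² = 3844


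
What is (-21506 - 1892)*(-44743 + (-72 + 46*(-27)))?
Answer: 1077641686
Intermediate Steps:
(-21506 - 1892)*(-44743 + (-72 + 46*(-27))) = -23398*(-44743 + (-72 - 1242)) = -23398*(-44743 - 1314) = -23398*(-46057) = 1077641686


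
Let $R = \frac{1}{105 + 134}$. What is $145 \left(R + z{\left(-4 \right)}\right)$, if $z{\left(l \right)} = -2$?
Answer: $- \frac{69165}{239} \approx -289.39$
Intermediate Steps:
$R = \frac{1}{239} \approx 0.0041841$
$145 \left(R + z{\left(-4 \right)}\right) = 145 \left(\frac{1}{239} - 2\right) = 145 \left(- \frac{477}{239}\right) = - \frac{69165}{239}$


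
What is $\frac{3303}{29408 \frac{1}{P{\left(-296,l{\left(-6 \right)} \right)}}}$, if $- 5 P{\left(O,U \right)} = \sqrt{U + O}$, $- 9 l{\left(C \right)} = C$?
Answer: $- \frac{1101 i \sqrt{2658}}{147040} \approx - 0.38604 i$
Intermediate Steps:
$l{\left(C \right)} = - \frac{C}{9}$
$P{\left(O,U \right)} = - \frac{\sqrt{O + U}}{5}$ ($P{\left(O,U \right)} = - \frac{\sqrt{U + O}}{5} = - \frac{\sqrt{O + U}}{5}$)
$\frac{3303}{29408 \frac{1}{P{\left(-296,l{\left(-6 \right)} \right)}}} = \frac{3303}{29408 \frac{1}{\left(- \frac{1}{5}\right) \sqrt{-296 - - \frac{2}{3}}}} = \frac{3303}{29408 \frac{1}{\left(- \frac{1}{5}\right) \sqrt{-296 + \frac{2}{3}}}} = \frac{3303}{29408 \frac{1}{\left(- \frac{1}{5}\right) \sqrt{- \frac{886}{3}}}} = \frac{3303}{29408 \frac{1}{\left(- \frac{1}{5}\right) \frac{i \sqrt{2658}}{3}}} = \frac{3303}{29408 \frac{1}{\left(- \frac{1}{15}\right) i \sqrt{2658}}} = \frac{3303}{29408 \frac{5 i \sqrt{2658}}{886}} = \frac{3303}{\frac{73520}{443} i \sqrt{2658}} = 3303 \left(- \frac{i \sqrt{2658}}{441120}\right) = - \frac{1101 i \sqrt{2658}}{147040}$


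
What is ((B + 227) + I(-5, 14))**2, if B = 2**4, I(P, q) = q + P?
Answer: 63504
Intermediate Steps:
I(P, q) = P + q
B = 16
((B + 227) + I(-5, 14))**2 = ((16 + 227) + (-5 + 14))**2 = (243 + 9)**2 = 252**2 = 63504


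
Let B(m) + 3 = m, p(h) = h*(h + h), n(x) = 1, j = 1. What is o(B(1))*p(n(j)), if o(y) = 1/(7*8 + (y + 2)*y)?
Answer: 1/28 ≈ 0.035714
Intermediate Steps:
p(h) = 2*h² (p(h) = h*(2*h) = 2*h²)
B(m) = -3 + m
o(y) = 1/(56 + y*(2 + y)) (o(y) = 1/(56 + (2 + y)*y) = 1/(56 + y*(2 + y)))
o(B(1))*p(n(j)) = (2*1²)/(56 + (-3 + 1)² + 2*(-3 + 1)) = (2*1)/(56 + (-2)² + 2*(-2)) = 2/(56 + 4 - 4) = 2/56 = (1/56)*2 = 1/28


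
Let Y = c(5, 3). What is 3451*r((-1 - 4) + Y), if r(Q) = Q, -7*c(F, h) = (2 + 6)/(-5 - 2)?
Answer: -116841/7 ≈ -16692.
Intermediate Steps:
c(F, h) = 8/49 (c(F, h) = -(2 + 6)/(7*(-5 - 2)) = -8/(7*(-7)) = -8*(-1)/(7*7) = -⅐*(-8/7) = 8/49)
Y = 8/49 ≈ 0.16327
3451*r((-1 - 4) + Y) = 3451*((-1 - 4) + 8/49) = 3451*(-5 + 8/49) = 3451*(-237/49) = -116841/7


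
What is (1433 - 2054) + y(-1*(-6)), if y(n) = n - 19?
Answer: -634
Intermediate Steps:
y(n) = -19 + n
(1433 - 2054) + y(-1*(-6)) = (1433 - 2054) + (-19 - 1*(-6)) = -621 + (-19 + 6) = -621 - 13 = -634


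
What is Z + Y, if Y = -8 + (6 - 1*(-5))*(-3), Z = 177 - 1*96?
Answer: 40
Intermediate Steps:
Z = 81 (Z = 177 - 96 = 81)
Y = -41 (Y = -8 + (6 + 5)*(-3) = -8 + 11*(-3) = -8 - 33 = -41)
Z + Y = 81 - 41 = 40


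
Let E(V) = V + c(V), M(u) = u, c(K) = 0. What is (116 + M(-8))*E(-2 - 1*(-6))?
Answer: 432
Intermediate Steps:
E(V) = V (E(V) = V + 0 = V)
(116 + M(-8))*E(-2 - 1*(-6)) = (116 - 8)*(-2 - 1*(-6)) = 108*(-2 + 6) = 108*4 = 432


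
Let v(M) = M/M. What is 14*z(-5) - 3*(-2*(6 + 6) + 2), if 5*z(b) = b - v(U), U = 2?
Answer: 246/5 ≈ 49.200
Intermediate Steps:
v(M) = 1
z(b) = -1/5 + b/5 (z(b) = (b - 1*1)/5 = (b - 1)/5 = (-1 + b)/5 = -1/5 + b/5)
14*z(-5) - 3*(-2*(6 + 6) + 2) = 14*(-1/5 + (1/5)*(-5)) - 3*(-2*(6 + 6) + 2) = 14*(-1/5 - 1) - 3*(-2*12 + 2) = 14*(-6/5) - 3*(-24 + 2) = -84/5 - 3*(-22) = -84/5 + 66 = 246/5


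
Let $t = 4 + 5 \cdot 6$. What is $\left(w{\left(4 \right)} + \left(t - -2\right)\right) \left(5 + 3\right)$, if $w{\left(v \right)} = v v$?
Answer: $416$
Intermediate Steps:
$t = 34$ ($t = 4 + 30 = 34$)
$w{\left(v \right)} = v^{2}$
$\left(w{\left(4 \right)} + \left(t - -2\right)\right) \left(5 + 3\right) = \left(4^{2} + \left(34 - -2\right)\right) \left(5 + 3\right) = \left(16 + \left(34 + 2\right)\right) 8 = \left(16 + 36\right) 8 = 52 \cdot 8 = 416$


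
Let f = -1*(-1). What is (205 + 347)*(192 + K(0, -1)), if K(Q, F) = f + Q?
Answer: 106536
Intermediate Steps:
f = 1
K(Q, F) = 1 + Q
(205 + 347)*(192 + K(0, -1)) = (205 + 347)*(192 + (1 + 0)) = 552*(192 + 1) = 552*193 = 106536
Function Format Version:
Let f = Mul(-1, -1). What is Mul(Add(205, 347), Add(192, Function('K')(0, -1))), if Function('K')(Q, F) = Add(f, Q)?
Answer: 106536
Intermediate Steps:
f = 1
Function('K')(Q, F) = Add(1, Q)
Mul(Add(205, 347), Add(192, Function('K')(0, -1))) = Mul(Add(205, 347), Add(192, Add(1, 0))) = Mul(552, Add(192, 1)) = Mul(552, 193) = 106536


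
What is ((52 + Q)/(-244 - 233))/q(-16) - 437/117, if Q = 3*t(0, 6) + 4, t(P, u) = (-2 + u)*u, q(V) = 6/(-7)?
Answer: -63659/18603 ≈ -3.4220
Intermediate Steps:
q(V) = -6/7 (q(V) = 6*(-⅐) = -6/7)
t(P, u) = u*(-2 + u)
Q = 76 (Q = 3*(6*(-2 + 6)) + 4 = 3*(6*4) + 4 = 3*24 + 4 = 72 + 4 = 76)
((52 + Q)/(-244 - 233))/q(-16) - 437/117 = ((52 + 76)/(-244 - 233))/(-6/7) - 437/117 = (128/(-477))*(-7/6) - 437*1/117 = (128*(-1/477))*(-7/6) - 437/117 = -128/477*(-7/6) - 437/117 = 448/1431 - 437/117 = -63659/18603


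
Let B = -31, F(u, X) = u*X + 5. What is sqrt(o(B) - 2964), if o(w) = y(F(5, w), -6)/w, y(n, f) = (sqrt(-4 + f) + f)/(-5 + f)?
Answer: sqrt(-344658930 + 341*I*sqrt(10))/341 ≈ 8.5168e-5 + 54.443*I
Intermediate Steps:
F(u, X) = 5 + X*u (F(u, X) = X*u + 5 = 5 + X*u)
y(n, f) = (f + sqrt(-4 + f))/(-5 + f)
o(w) = (6/11 - I*sqrt(10)/11)/w (o(w) = ((-6 + sqrt(-4 - 6))/(-5 - 6))/w = ((-6 + sqrt(-10))/(-11))/w = (-(-6 + I*sqrt(10))/11)/w = (6/11 - I*sqrt(10)/11)/w)
sqrt(o(B) - 2964) = sqrt((1/11)*(6 - I*sqrt(10))/(-31) - 2964) = sqrt((1/11)*(-1/31)*(6 - I*sqrt(10)) - 2964) = sqrt((-6/341 + I*sqrt(10)/341) - 2964) = sqrt(-1010730/341 + I*sqrt(10)/341)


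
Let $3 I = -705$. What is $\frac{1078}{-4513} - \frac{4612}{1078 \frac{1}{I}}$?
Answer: $\frac{2445058788}{2432507} \approx 1005.2$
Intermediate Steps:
$I = -235$ ($I = \frac{1}{3} \left(-705\right) = -235$)
$\frac{1078}{-4513} - \frac{4612}{1078 \frac{1}{I}} = \frac{1078}{-4513} - \frac{4612}{1078 \frac{1}{-235}} = 1078 \left(- \frac{1}{4513}\right) - \frac{4612}{1078 \left(- \frac{1}{235}\right)} = - \frac{1078}{4513} - \frac{4612}{- \frac{1078}{235}} = - \frac{1078}{4513} - - \frac{541910}{539} = - \frac{1078}{4513} + \frac{541910}{539} = \frac{2445058788}{2432507}$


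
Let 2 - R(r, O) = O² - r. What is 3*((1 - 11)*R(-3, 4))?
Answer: 510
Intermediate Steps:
R(r, O) = 2 + r - O² (R(r, O) = 2 - (O² - r) = 2 + (r - O²) = 2 + r - O²)
3*((1 - 11)*R(-3, 4)) = 3*((1 - 11)*(2 - 3 - 1*4²)) = 3*(-10*(2 - 3 - 1*16)) = 3*(-10*(2 - 3 - 16)) = 3*(-10*(-17)) = 3*170 = 510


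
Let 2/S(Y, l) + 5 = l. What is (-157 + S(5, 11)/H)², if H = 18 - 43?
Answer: 138674176/5625 ≈ 24653.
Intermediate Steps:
S(Y, l) = 2/(-5 + l)
H = -25
(-157 + S(5, 11)/H)² = (-157 + (2/(-5 + 11))/(-25))² = (-157 + (2/6)*(-1/25))² = (-157 + (2*(⅙))*(-1/25))² = (-157 + (⅓)*(-1/25))² = (-157 - 1/75)² = (-11776/75)² = 138674176/5625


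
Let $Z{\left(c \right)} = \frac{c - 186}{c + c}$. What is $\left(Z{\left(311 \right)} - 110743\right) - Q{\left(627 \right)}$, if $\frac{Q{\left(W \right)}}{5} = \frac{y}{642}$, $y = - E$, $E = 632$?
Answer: $- \frac{22110145981}{199662} \approx -1.1074 \cdot 10^{5}$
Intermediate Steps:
$y = -632$ ($y = \left(-1\right) 632 = -632$)
$Z{\left(c \right)} = \frac{-186 + c}{2 c}$
$Q{\left(W \right)} = - \frac{1580}{321}$ ($Q{\left(W \right)} = 5 \left(- \frac{632}{642}\right) = 5 \left(\left(-632\right) \frac{1}{642}\right) = 5 \left(- \frac{316}{321}\right) = - \frac{1580}{321}$)
$\left(Z{\left(311 \right)} - 110743\right) - Q{\left(627 \right)} = \left(\frac{-186 + 311}{2 \cdot 311} - 110743\right) - - \frac{1580}{321} = \left(\frac{1}{2} \cdot \frac{1}{311} \cdot 125 - 110743\right) + \frac{1580}{321} = \left(\frac{125}{622} - 110743\right) + \frac{1580}{321} = - \frac{68882021}{622} + \frac{1580}{321} = - \frac{22110145981}{199662}$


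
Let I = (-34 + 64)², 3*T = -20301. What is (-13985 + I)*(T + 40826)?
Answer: -445662015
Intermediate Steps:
T = -6767 (T = (⅓)*(-20301) = -6767)
I = 900 (I = 30² = 900)
(-13985 + I)*(T + 40826) = (-13985 + 900)*(-6767 + 40826) = -13085*34059 = -445662015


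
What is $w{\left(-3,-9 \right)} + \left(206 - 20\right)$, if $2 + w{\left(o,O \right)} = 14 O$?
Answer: $58$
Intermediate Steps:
$w{\left(o,O \right)} = -2 + 14 O$
$w{\left(-3,-9 \right)} + \left(206 - 20\right) = \left(-2 + 14 \left(-9\right)\right) + \left(206 - 20\right) = \left(-2 - 126\right) + \left(206 - 20\right) = -128 + 186 = 58$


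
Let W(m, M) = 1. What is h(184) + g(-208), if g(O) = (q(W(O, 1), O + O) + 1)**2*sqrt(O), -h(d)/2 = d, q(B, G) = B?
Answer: -368 + 16*I*sqrt(13) ≈ -368.0 + 57.689*I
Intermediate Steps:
h(d) = -2*d
g(O) = 4*sqrt(O) (g(O) = (1 + 1)**2*sqrt(O) = 2**2*sqrt(O) = 4*sqrt(O))
h(184) + g(-208) = -2*184 + 4*sqrt(-208) = -368 + 4*(4*I*sqrt(13)) = -368 + 16*I*sqrt(13)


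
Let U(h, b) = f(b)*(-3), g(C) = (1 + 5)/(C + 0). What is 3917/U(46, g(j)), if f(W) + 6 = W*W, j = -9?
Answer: 11751/50 ≈ 235.02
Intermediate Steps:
g(C) = 6/C
f(W) = -6 + W² (f(W) = -6 + W*W = -6 + W²)
U(h, b) = 18 - 3*b² (U(h, b) = (-6 + b²)*(-3) = 18 - 3*b²)
3917/U(46, g(j)) = 3917/(18 - 3*(6/(-9))²) = 3917/(18 - 3*(6*(-⅑))²) = 3917/(18 - 3*(-⅔)²) = 3917/(18 - 3*4/9) = 3917/(18 - 4/3) = 3917/(50/3) = 3917*(3/50) = 11751/50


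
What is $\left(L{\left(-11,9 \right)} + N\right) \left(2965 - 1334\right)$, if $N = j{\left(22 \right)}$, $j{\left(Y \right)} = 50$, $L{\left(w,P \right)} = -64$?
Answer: $-22834$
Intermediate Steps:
$N = 50$
$\left(L{\left(-11,9 \right)} + N\right) \left(2965 - 1334\right) = \left(-64 + 50\right) \left(2965 - 1334\right) = \left(-14\right) 1631 = -22834$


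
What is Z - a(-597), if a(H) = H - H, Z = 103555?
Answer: 103555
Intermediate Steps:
a(H) = 0
Z - a(-597) = 103555 - 1*0 = 103555 + 0 = 103555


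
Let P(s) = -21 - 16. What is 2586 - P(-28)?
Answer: 2623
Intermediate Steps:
P(s) = -37
2586 - P(-28) = 2586 - 1*(-37) = 2586 + 37 = 2623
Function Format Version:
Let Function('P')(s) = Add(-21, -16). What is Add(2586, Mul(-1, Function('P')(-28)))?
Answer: 2623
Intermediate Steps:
Function('P')(s) = -37
Add(2586, Mul(-1, Function('P')(-28))) = Add(2586, Mul(-1, -37)) = Add(2586, 37) = 2623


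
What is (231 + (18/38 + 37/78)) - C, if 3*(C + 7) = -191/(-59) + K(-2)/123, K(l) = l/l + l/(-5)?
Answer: 12791048753/53774370 ≈ 237.87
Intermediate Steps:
K(l) = 1 - l/5 (K(l) = 1 + l*(-⅕) = 1 - l/5)
C = -644107/108855 (C = -7 + (-191/(-59) + (1 - ⅕*(-2))/123)/3 = -7 + (-191*(-1/59) + (1 + ⅖)*(1/123))/3 = -7 + (191/59 + (7/5)*(1/123))/3 = -7 + (191/59 + 7/615)/3 = -7 + (⅓)*(117878/36285) = -7 + 117878/108855 = -644107/108855 ≈ -5.9171)
(231 + (18/38 + 37/78)) - C = (231 + (18/38 + 37/78)) - 1*(-644107/108855) = (231 + (18*(1/38) + 37*(1/78))) + 644107/108855 = (231 + (9/19 + 37/78)) + 644107/108855 = (231 + 1405/1482) + 644107/108855 = 343747/1482 + 644107/108855 = 12791048753/53774370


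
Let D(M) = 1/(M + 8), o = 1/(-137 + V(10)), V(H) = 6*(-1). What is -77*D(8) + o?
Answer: -11027/2288 ≈ -4.8195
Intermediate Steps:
V(H) = -6
o = -1/143 (o = 1/(-137 - 6) = 1/(-143) = -1/143 ≈ -0.0069930)
D(M) = 1/(8 + M)
-77*D(8) + o = -77/(8 + 8) - 1/143 = -77/16 - 1/143 = -11027/2288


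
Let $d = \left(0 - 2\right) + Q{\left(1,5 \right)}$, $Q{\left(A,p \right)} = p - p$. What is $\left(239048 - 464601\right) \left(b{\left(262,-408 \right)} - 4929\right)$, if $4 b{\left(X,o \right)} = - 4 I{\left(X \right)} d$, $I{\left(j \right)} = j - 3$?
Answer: $994914283$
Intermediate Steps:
$Q{\left(A,p \right)} = 0$
$I{\left(j \right)} = -3 + j$ ($I{\left(j \right)} = j - 3 = -3 + j$)
$d = -2$ ($d = \left(0 - 2\right) + 0 = -2 + 0 = -2$)
$b{\left(X,o \right)} = -6 + 2 X$ ($b{\left(X,o \right)} = \frac{- 4 \left(-3 + X\right) \left(-2\right)}{4} = \frac{\left(12 - 4 X\right) \left(-2\right)}{4} = \frac{-24 + 8 X}{4} = -6 + 2 X$)
$\left(239048 - 464601\right) \left(b{\left(262,-408 \right)} - 4929\right) = \left(239048 - 464601\right) \left(\left(-6 + 2 \cdot 262\right) - 4929\right) = - 225553 \left(\left(-6 + 524\right) - 4929\right) = - 225553 \left(518 - 4929\right) = \left(-225553\right) \left(-4411\right) = 994914283$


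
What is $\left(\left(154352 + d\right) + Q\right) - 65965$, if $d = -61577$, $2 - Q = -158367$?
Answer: $185179$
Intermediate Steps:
$Q = 158369$ ($Q = 2 - -158367 = 2 + 158367 = 158369$)
$\left(\left(154352 + d\right) + Q\right) - 65965 = \left(\left(154352 - 61577\right) + 158369\right) - 65965 = \left(92775 + 158369\right) - 65965 = 251144 - 65965 = 185179$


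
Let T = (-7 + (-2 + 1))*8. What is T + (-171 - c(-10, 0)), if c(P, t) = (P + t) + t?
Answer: -225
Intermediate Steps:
c(P, t) = P + 2*t
T = -64 (T = (-7 - 1)*8 = -8*8 = -64)
T + (-171 - c(-10, 0)) = -64 + (-171 - (-10 + 2*0)) = -64 + (-171 - (-10 + 0)) = -64 + (-171 - 1*(-10)) = -64 + (-171 + 10) = -64 - 161 = -225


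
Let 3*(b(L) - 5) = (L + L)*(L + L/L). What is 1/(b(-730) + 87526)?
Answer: 1/442311 ≈ 2.2609e-6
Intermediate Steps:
b(L) = 5 + 2*L*(1 + L)/3 (b(L) = 5 + ((L + L)*(L + L/L))/3 = 5 + ((2*L)*(L + 1))/3 = 5 + ((2*L)*(1 + L))/3 = 5 + (2*L*(1 + L))/3 = 5 + 2*L*(1 + L)/3)
1/(b(-730) + 87526) = 1/((5 + (⅔)*(-730) + (⅔)*(-730)²) + 87526) = 1/((5 - 1460/3 + (⅔)*532900) + 87526) = 1/((5 - 1460/3 + 1065800/3) + 87526) = 1/(354785 + 87526) = 1/442311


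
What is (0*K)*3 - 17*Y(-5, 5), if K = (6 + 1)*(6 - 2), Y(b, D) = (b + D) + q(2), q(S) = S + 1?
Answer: -51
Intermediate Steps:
q(S) = 1 + S
Y(b, D) = 3 + D + b (Y(b, D) = (b + D) + (1 + 2) = (D + b) + 3 = 3 + D + b)
K = 28 (K = 7*4 = 28)
(0*K)*3 - 17*Y(-5, 5) = (0*28)*3 - 17*(3 + 5 - 5) = 0*3 - 17*3 = 0 - 51 = -51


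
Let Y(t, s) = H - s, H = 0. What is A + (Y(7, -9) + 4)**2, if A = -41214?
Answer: -41045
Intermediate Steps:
Y(t, s) = -s (Y(t, s) = 0 - s = -s)
A + (Y(7, -9) + 4)**2 = -41214 + (-1*(-9) + 4)**2 = -41214 + (9 + 4)**2 = -41214 + 13**2 = -41214 + 169 = -41045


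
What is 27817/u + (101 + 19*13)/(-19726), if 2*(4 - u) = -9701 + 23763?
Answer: -275581769/69307301 ≈ -3.9762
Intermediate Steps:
u = -7027 (u = 4 - (-9701 + 23763)/2 = 4 - ½*14062 = 4 - 7031 = -7027)
27817/u + (101 + 19*13)/(-19726) = 27817/(-7027) + (101 + 19*13)/(-19726) = 27817*(-1/7027) + (101 + 247)*(-1/19726) = -27817/7027 + 348*(-1/19726) = -27817/7027 - 174/9863 = -275581769/69307301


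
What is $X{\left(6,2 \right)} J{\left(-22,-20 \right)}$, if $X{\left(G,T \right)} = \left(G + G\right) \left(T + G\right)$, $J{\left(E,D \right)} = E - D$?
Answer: $-192$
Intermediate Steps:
$X{\left(G,T \right)} = 2 G \left(G + T\right)$
$X{\left(6,2 \right)} J{\left(-22,-20 \right)} = 2 \cdot 6 \left(6 + 2\right) \left(-22 - -20\right) = 2 \cdot 6 \cdot 8 \left(-22 + 20\right) = 96 \left(-2\right) = -192$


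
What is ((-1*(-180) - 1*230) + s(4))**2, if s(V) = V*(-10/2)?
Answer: 4900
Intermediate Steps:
s(V) = -5*V (s(V) = V*(-10*1/2) = V*(-5) = -5*V)
((-1*(-180) - 1*230) + s(4))**2 = ((-1*(-180) - 1*230) - 5*4)**2 = ((180 - 230) - 20)**2 = (-50 - 20)**2 = (-70)**2 = 4900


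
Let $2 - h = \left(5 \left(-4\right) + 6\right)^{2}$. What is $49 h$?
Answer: $-9506$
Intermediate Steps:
$h = -194$ ($h = 2 - \left(5 \left(-4\right) + 6\right)^{2} = 2 - \left(-20 + 6\right)^{2} = 2 - \left(-14\right)^{2} = 2 - 196 = -194$)
$49 h = 49 \left(-194\right) = -9506$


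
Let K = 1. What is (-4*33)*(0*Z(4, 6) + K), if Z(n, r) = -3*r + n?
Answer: -132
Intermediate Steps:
Z(n, r) = n - 3*r
(-4*33)*(0*Z(4, 6) + K) = (-4*33)*(0*(4 - 3*6) + 1) = -132*(0*(4 - 18) + 1) = -132*(0*(-14) + 1) = -132*(0 + 1) = -132*1 = -132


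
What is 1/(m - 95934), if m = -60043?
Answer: -1/155977 ≈ -6.4112e-6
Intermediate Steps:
1/(m - 95934) = 1/(-60043 - 95934) = 1/(-155977) = -1/155977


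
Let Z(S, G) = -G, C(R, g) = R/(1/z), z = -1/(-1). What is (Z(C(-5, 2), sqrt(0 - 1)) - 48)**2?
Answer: (48 + I)**2 ≈ 2303.0 + 96.0*I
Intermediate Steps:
z = 1 (z = -1*(-1) = 1)
C(R, g) = R (C(R, g) = R/(1/1) = R/1 = R*1 = R)
(Z(C(-5, 2), sqrt(0 - 1)) - 48)**2 = (-sqrt(0 - 1) - 48)**2 = (-sqrt(-1) - 48)**2 = (-I - 48)**2 = (-48 - I)**2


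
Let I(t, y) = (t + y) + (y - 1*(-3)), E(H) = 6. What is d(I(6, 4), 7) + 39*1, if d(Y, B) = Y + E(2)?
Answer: 62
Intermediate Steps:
I(t, y) = 3 + t + 2*y (I(t, y) = (t + y) + (y + 3) = (t + y) + (3 + y) = 3 + t + 2*y)
d(Y, B) = 6 + Y (d(Y, B) = Y + 6 = 6 + Y)
d(I(6, 4), 7) + 39*1 = (6 + (3 + 6 + 2*4)) + 39*1 = (6 + (3 + 6 + 8)) + 39 = (6 + 17) + 39 = 23 + 39 = 62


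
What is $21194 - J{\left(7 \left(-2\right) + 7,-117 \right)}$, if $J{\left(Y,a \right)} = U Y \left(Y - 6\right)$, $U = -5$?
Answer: $21649$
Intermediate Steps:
$J{\left(Y,a \right)} = - 5 Y \left(-6 + Y\right)$ ($J{\left(Y,a \right)} = - 5 Y \left(Y - 6\right) = - 5 Y \left(-6 + Y\right)$)
$21194 - J{\left(7 \left(-2\right) + 7,-117 \right)} = 21194 - 5 \left(7 \left(-2\right) + 7\right) \left(6 - \left(7 \left(-2\right) + 7\right)\right) = 21194 - 5 \left(-14 + 7\right) \left(6 - \left(-14 + 7\right)\right) = 21194 - 5 \left(-7\right) \left(6 - -7\right) = 21194 - 5 \left(-7\right) \left(6 + 7\right) = 21194 - 5 \left(-7\right) 13 = 21194 - -455 = 21194 + 455 = 21649$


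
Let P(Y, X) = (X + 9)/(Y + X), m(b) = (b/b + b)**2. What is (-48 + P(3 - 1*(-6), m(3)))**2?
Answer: 2209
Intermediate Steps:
m(b) = (1 + b)**2
P(Y, X) = (9 + X)/(X + Y)
(-48 + P(3 - 1*(-6), m(3)))**2 = (-48 + (9 + (1 + 3)**2)/((1 + 3)**2 + (3 - 1*(-6))))**2 = (-48 + (9 + 4**2)/(4**2 + (3 + 6)))**2 = (-48 + (9 + 16)/(16 + 9))**2 = (-48 + 25/25)**2 = (-48 + (1/25)*25)**2 = (-48 + 1)**2 = (-47)**2 = 2209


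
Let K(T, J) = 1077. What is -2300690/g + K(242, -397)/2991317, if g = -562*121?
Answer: 3441083173442/101707769317 ≈ 33.833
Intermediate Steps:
g = -68002
-2300690/g + K(242, -397)/2991317 = -2300690/(-68002) + 1077/2991317 = -2300690*(-1/68002) + 1077*(1/2991317) = 1150345/34001 + 1077/2991317 = 3441083173442/101707769317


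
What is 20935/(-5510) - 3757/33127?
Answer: -142842963/36505954 ≈ -3.9129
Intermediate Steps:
20935/(-5510) - 3757/33127 = 20935*(-1/5510) - 3757*1/33127 = -4187/1102 - 3757/33127 = -142842963/36505954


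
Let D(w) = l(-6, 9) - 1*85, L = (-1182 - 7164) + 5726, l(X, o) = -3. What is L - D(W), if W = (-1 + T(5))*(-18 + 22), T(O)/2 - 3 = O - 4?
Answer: -2532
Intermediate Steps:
T(O) = -2 + 2*O (T(O) = 6 + 2*(O - 4) = 6 + 2*(-4 + O) = 6 + (-8 + 2*O) = -2 + 2*O)
W = 28 (W = (-1 + (-2 + 2*5))*(-18 + 22) = (-1 + (-2 + 10))*4 = (-1 + 8)*4 = 7*4 = 28)
L = -2620 (L = -8346 + 5726 = -2620)
D(w) = -88 (D(w) = -3 - 1*85 = -3 - 85 = -88)
L - D(W) = -2620 - 1*(-88) = -2620 + 88 = -2532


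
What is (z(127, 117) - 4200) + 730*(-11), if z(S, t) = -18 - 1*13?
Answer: -12261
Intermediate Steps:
z(S, t) = -31 (z(S, t) = -18 - 13 = -31)
(z(127, 117) - 4200) + 730*(-11) = (-31 - 4200) + 730*(-11) = -4231 - 8030 = -12261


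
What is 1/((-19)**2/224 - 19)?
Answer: -224/3895 ≈ -0.057510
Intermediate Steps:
1/((-19)**2/224 - 19) = 1/(361*(1/224) - 19) = 1/(361/224 - 19) = 1/(-3895/224) = -224/3895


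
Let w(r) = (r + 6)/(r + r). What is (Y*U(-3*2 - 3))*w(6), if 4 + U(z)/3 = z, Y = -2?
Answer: 78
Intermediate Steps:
U(z) = -12 + 3*z
w(r) = (6 + r)/(2*r) (w(r) = (6 + r)/((2*r)) = (6 + r)*(1/(2*r)) = (6 + r)/(2*r))
(Y*U(-3*2 - 3))*w(6) = (-2*(-12 + 3*(-3*2 - 3)))*((1/2)*(6 + 6)/6) = (-2*(-12 + 3*(-6 - 3)))*((1/2)*(1/6)*12) = -2*(-12 + 3*(-9))*1 = -2*(-12 - 27)*1 = -2*(-39)*1 = 78*1 = 78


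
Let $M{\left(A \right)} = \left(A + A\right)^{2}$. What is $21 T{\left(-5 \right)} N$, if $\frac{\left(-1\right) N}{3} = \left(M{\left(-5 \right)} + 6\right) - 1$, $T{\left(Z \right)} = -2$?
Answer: $13230$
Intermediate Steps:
$M{\left(A \right)} = 4 A^{2}$ ($M{\left(A \right)} = \left(2 A\right)^{2} = 4 A^{2}$)
$N = -315$ ($N = - 3 \left(\left(4 \left(-5\right)^{2} + 6\right) - 1\right) = - 3 \left(\left(4 \cdot 25 + 6\right) - 1\right) = - 3 \left(\left(100 + 6\right) - 1\right) = - 3 \left(106 - 1\right) = \left(-3\right) 105 = -315$)
$21 T{\left(-5 \right)} N = 21 \left(-2\right) \left(-315\right) = \left(-42\right) \left(-315\right) = 13230$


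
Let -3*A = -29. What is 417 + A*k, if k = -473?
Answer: -12466/3 ≈ -4155.3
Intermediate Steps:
A = 29/3 (A = -⅓*(-29) = 29/3 ≈ 9.6667)
417 + A*k = 417 + (29/3)*(-473) = 417 - 13717/3 = -12466/3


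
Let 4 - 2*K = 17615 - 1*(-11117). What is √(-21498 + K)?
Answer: I*√35862 ≈ 189.37*I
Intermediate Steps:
K = -14364 (K = 2 - (17615 - 1*(-11117))/2 = 2 - (17615 + 11117)/2 = 2 - ½*28732 = 2 - 14366 = -14364)
√(-21498 + K) = √(-21498 - 14364) = √(-35862) = I*√35862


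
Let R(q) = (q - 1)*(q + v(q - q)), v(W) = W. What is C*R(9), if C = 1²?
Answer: 72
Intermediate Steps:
R(q) = q*(-1 + q) (R(q) = (q - 1)*(q + (q - q)) = (-1 + q)*(q + 0) = (-1 + q)*q = q*(-1 + q))
C = 1
C*R(9) = 1*(9*(-1 + 9)) = 1*(9*8) = 1*72 = 72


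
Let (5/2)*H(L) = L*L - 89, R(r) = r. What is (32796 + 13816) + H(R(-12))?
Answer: 46634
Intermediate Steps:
H(L) = -178/5 + 2*L**2/5 (H(L) = 2*(L*L - 89)/5 = 2*(L**2 - 89)/5 = 2*(-89 + L**2)/5 = -178/5 + 2*L**2/5)
(32796 + 13816) + H(R(-12)) = (32796 + 13816) + (-178/5 + (2/5)*(-12)**2) = 46612 + (-178/5 + (2/5)*144) = 46612 + (-178/5 + 288/5) = 46612 + 22 = 46634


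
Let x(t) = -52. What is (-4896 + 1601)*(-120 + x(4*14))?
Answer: 566740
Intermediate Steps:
(-4896 + 1601)*(-120 + x(4*14)) = (-4896 + 1601)*(-120 - 52) = -3295*(-172) = 566740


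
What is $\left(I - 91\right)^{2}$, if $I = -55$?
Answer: $21316$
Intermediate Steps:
$\left(I - 91\right)^{2} = \left(-55 - 91\right)^{2} = \left(-146\right)^{2} = 21316$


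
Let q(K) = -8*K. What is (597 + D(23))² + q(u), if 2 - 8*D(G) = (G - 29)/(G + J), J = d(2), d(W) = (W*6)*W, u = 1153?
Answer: 3070533185/8836 ≈ 3.4750e+5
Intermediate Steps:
d(W) = 6*W² (d(W) = (6*W)*W = 6*W²)
J = 24 (J = 6*2² = 6*4 = 24)
D(G) = ¼ - (-29 + G)/(8*(24 + G)) (D(G) = ¼ - (G - 29)/(8*(G + 24)) = ¼ - (-29 + G)/(8*(24 + G)))
(597 + D(23))² + q(u) = (597 + (77 + 23)/(8*(24 + 23)))² - 8*1153 = (597 + (⅛)*100/47)² - 9224 = (597 + (⅛)*(1/47)*100)² - 9224 = (597 + 25/94)² - 9224 = (56143/94)² - 9224 = 3152036449/8836 - 9224 = 3070533185/8836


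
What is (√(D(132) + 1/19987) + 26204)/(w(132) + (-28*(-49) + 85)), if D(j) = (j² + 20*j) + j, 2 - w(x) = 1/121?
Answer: 1585342/88269 + 11*√8067901513111/320769546 ≈ 18.058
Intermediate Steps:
w(x) = 241/121 (w(x) = 2 - 1/121 = 241/121)
D(j) = j² + 21*j
(√(D(132) + 1/19987) + 26204)/(w(132) + (-28*(-49) + 85)) = (√(132*(21 + 132) + 1/19987) + 26204)/(241/121 + (-28*(-49) + 85)) = (√(132*153 + 1/19987) + 26204)/(241/121 + (1372 + 85)) = (√(20196 + 1/19987) + 26204)/(241/121 + 1457) = (√(403657453/19987) + 26204)/(176538/121) = (√8067901513111/19987 + 26204)*(121/176538) = (26204 + √8067901513111/19987)*(121/176538) = 1585342/88269 + 11*√8067901513111/320769546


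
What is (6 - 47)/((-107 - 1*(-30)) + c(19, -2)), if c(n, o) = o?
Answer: 41/79 ≈ 0.51899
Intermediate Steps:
(6 - 47)/((-107 - 1*(-30)) + c(19, -2)) = (6 - 47)/((-107 - 1*(-30)) - 2) = -41/((-107 + 30) - 2) = -41/(-77 - 2) = -41/(-79) = -41*(-1/79) = 41/79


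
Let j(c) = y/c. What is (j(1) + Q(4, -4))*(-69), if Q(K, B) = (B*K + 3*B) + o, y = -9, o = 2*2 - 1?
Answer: 2346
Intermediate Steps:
o = 3 (o = 4 - 1 = 3)
Q(K, B) = 3 + 3*B + B*K (Q(K, B) = (B*K + 3*B) + 3 = (3*B + B*K) + 3 = 3 + 3*B + B*K)
j(c) = -9/c
(j(1) + Q(4, -4))*(-69) = (-9/1 + (3 + 3*(-4) - 4*4))*(-69) = (-9*1 + (3 - 12 - 16))*(-69) = (-9 - 25)*(-69) = -34*(-69) = 2346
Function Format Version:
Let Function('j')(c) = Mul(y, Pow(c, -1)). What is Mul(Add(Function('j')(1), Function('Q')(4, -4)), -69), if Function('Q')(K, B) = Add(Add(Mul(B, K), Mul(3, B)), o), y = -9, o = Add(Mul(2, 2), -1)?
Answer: 2346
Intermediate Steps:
o = 3 (o = Add(4, -1) = 3)
Function('Q')(K, B) = Add(3, Mul(3, B), Mul(B, K)) (Function('Q')(K, B) = Add(Add(Mul(B, K), Mul(3, B)), 3) = Add(Add(Mul(3, B), Mul(B, K)), 3) = Add(3, Mul(3, B), Mul(B, K)))
Function('j')(c) = Mul(-9, Pow(c, -1))
Mul(Add(Function('j')(1), Function('Q')(4, -4)), -69) = Mul(Add(Mul(-9, Pow(1, -1)), Add(3, Mul(3, -4), Mul(-4, 4))), -69) = Mul(Add(Mul(-9, 1), Add(3, -12, -16)), -69) = Mul(Add(-9, -25), -69) = Mul(-34, -69) = 2346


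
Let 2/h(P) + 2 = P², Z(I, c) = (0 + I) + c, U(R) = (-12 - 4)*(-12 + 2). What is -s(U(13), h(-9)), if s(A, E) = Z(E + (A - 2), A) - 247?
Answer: -5611/79 ≈ -71.025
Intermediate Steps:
U(R) = 160 (U(R) = -16*(-10) = 160)
Z(I, c) = I + c
h(P) = 2/(-2 + P²)
s(A, E) = -249 + E + 2*A (s(A, E) = ((E + (A - 2)) + A) - 247 = ((E + (-2 + A)) + A) - 247 = ((-2 + A + E) + A) - 247 = (-2 + E + 2*A) - 247 = -249 + E + 2*A)
-s(U(13), h(-9)) = -(-249 + 2/(-2 + (-9)²) + 2*160) = -(-249 + 2/(-2 + 81) + 320) = -(-249 + 2/79 + 320) = -1*5611/79 = -5611/79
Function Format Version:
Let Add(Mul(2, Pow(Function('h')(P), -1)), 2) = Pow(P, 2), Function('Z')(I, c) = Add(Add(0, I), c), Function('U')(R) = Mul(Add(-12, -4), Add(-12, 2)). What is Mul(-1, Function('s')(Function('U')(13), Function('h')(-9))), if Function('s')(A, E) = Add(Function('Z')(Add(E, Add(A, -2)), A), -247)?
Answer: Rational(-5611, 79) ≈ -71.025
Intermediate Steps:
Function('U')(R) = 160 (Function('U')(R) = Mul(-16, -10) = 160)
Function('Z')(I, c) = Add(I, c)
Function('h')(P) = Mul(2, Pow(Add(-2, Pow(P, 2)), -1))
Function('s')(A, E) = Add(-249, E, Mul(2, A)) (Function('s')(A, E) = Add(Add(Add(E, Add(A, -2)), A), -247) = Add(Add(Add(E, Add(-2, A)), A), -247) = Add(Add(Add(-2, A, E), A), -247) = Add(Add(-2, E, Mul(2, A)), -247) = Add(-249, E, Mul(2, A)))
Mul(-1, Function('s')(Function('U')(13), Function('h')(-9))) = Mul(-1, Add(-249, Mul(2, Pow(Add(-2, Pow(-9, 2)), -1)), Mul(2, 160))) = Mul(-1, Add(-249, Mul(2, Pow(Add(-2, 81), -1)), 320)) = Mul(-1, Add(-249, Mul(2, Pow(79, -1)), 320)) = Mul(-1, Add(-249, Mul(2, Rational(1, 79)), 320)) = Mul(-1, Add(-249, Rational(2, 79), 320)) = Mul(-1, Rational(5611, 79)) = Rational(-5611, 79)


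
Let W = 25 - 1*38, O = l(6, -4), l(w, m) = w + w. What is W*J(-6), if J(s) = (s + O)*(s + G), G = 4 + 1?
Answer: 78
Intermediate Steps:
G = 5
l(w, m) = 2*w
O = 12 (O = 2*6 = 12)
J(s) = (5 + s)*(12 + s) (J(s) = (s + 12)*(s + 5) = (12 + s)*(5 + s) = (5 + s)*(12 + s))
W = -13 (W = 25 - 38 = -13)
W*J(-6) = -13*(60 + (-6)² + 17*(-6)) = -13*(60 + 36 - 102) = -13*(-6) = 78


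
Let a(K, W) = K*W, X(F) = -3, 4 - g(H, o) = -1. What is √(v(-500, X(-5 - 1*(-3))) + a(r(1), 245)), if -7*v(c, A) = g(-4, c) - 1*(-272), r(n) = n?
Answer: √10066/7 ≈ 14.333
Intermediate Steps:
g(H, o) = 5 (g(H, o) = 4 - 1*(-1) = 4 + 1 = 5)
v(c, A) = -277/7 (v(c, A) = -(5 - 1*(-272))/7 = -(5 + 272)/7 = -⅐*277 = -277/7)
√(v(-500, X(-5 - 1*(-3))) + a(r(1), 245)) = √(-277/7 + 1*245) = √(-277/7 + 245) = √(1438/7) = √10066/7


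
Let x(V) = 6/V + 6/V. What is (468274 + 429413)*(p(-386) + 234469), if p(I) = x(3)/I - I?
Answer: 40689470318931/193 ≈ 2.1083e+11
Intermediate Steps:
x(V) = 12/V
p(I) = -I + 4/I (p(I) = (12/3)/I - I = (12*(⅓))/I - I = 4/I - I = -I + 4/I)
(468274 + 429413)*(p(-386) + 234469) = (468274 + 429413)*((-1*(-386) + 4/(-386)) + 234469) = 897687*((386 + 4*(-1/386)) + 234469) = 897687*((386 - 2/193) + 234469) = 897687*(74496/193 + 234469) = 897687*(45327013/193) = 40689470318931/193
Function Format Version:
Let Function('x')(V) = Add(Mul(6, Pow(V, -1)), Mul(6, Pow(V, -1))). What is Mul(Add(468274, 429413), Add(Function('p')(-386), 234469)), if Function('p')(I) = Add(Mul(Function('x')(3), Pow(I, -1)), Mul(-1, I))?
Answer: Rational(40689470318931, 193) ≈ 2.1083e+11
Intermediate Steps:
Function('x')(V) = Mul(12, Pow(V, -1))
Function('p')(I) = Add(Mul(-1, I), Mul(4, Pow(I, -1))) (Function('p')(I) = Add(Mul(Mul(12, Pow(3, -1)), Pow(I, -1)), Mul(-1, I)) = Add(Mul(Mul(12, Rational(1, 3)), Pow(I, -1)), Mul(-1, I)) = Add(Mul(4, Pow(I, -1)), Mul(-1, I)) = Add(Mul(-1, I), Mul(4, Pow(I, -1))))
Mul(Add(468274, 429413), Add(Function('p')(-386), 234469)) = Mul(Add(468274, 429413), Add(Add(Mul(-1, -386), Mul(4, Pow(-386, -1))), 234469)) = Mul(897687, Add(Add(386, Mul(4, Rational(-1, 386))), 234469)) = Mul(897687, Add(Add(386, Rational(-2, 193)), 234469)) = Mul(897687, Add(Rational(74496, 193), 234469)) = Mul(897687, Rational(45327013, 193)) = Rational(40689470318931, 193)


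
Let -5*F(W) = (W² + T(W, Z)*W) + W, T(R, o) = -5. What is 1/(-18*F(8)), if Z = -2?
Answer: 5/576 ≈ 0.0086806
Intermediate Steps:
F(W) = -W²/5 + 4*W/5 (F(W) = -((W² - 5*W) + W)/5 = -(W² - 4*W)/5 = -W²/5 + 4*W/5)
1/(-18*F(8)) = 1/(-18*8*(4 - 1*8)/5) = 1/(-18*8*(4 - 8)/5) = 1/(-18*8*(-4)/5) = 1/(-18*(-32/5)) = 1/(576/5) = 5/576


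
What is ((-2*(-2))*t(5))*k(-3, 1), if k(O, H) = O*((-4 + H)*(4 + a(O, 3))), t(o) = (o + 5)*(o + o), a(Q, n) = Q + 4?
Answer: 18000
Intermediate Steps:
a(Q, n) = 4 + Q
t(o) = 2*o*(5 + o) (t(o) = (5 + o)*(2*o) = 2*o*(5 + o))
k(O, H) = O*(-4 + H)*(8 + O) (k(O, H) = O*((-4 + H)*(4 + (4 + O))) = O*((-4 + H)*(8 + O)) = O*(-4 + H)*(8 + O))
((-2*(-2))*t(5))*k(-3, 1) = ((-2*(-2))*(2*5*(5 + 5)))*(-3*(-32 - 4*(-3) + 8*1 + 1*(-3))) = (4*(2*5*10))*(-3*(-32 + 12 + 8 - 3)) = (4*100)*(-3*(-15)) = 400*45 = 18000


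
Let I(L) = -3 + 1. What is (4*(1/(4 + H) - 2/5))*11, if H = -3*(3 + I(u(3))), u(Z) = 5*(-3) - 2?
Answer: 132/5 ≈ 26.400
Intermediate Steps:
u(Z) = -17 (u(Z) = -15 - 2 = -17)
I(L) = -2
H = -3 (H = -3*(3 - 2) = -3*1 = -3)
(4*(1/(4 + H) - 2/5))*11 = (4*(1/(4 - 3) - 2/5))*11 = (4*(1/1 - 2*⅕))*11 = (4*(1 - ⅖))*11 = (4*(⅗))*11 = (12/5)*11 = 132/5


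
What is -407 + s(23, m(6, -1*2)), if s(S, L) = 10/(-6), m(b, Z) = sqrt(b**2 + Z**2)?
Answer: -1226/3 ≈ -408.67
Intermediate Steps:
m(b, Z) = sqrt(Z**2 + b**2)
s(S, L) = -5/3 (s(S, L) = 10*(-1/6) = -5/3)
-407 + s(23, m(6, -1*2)) = -407 - 5/3 = -1226/3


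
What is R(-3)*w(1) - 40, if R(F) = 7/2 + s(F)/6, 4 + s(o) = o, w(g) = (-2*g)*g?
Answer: -134/3 ≈ -44.667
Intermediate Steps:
w(g) = -2*g**2
s(o) = -4 + o
R(F) = 17/6 + F/6 (R(F) = 7/2 + (-4 + F)/6 = 7*(1/2) + (-4 + F)*(1/6) = 7/2 + (-2/3 + F/6) = 17/6 + F/6)
R(-3)*w(1) - 40 = (17/6 + (1/6)*(-3))*(-2*1**2) - 40 = (17/6 - 1/2)*(-2*1) - 40 = (7/3)*(-2) - 40 = -14/3 - 40 = -134/3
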